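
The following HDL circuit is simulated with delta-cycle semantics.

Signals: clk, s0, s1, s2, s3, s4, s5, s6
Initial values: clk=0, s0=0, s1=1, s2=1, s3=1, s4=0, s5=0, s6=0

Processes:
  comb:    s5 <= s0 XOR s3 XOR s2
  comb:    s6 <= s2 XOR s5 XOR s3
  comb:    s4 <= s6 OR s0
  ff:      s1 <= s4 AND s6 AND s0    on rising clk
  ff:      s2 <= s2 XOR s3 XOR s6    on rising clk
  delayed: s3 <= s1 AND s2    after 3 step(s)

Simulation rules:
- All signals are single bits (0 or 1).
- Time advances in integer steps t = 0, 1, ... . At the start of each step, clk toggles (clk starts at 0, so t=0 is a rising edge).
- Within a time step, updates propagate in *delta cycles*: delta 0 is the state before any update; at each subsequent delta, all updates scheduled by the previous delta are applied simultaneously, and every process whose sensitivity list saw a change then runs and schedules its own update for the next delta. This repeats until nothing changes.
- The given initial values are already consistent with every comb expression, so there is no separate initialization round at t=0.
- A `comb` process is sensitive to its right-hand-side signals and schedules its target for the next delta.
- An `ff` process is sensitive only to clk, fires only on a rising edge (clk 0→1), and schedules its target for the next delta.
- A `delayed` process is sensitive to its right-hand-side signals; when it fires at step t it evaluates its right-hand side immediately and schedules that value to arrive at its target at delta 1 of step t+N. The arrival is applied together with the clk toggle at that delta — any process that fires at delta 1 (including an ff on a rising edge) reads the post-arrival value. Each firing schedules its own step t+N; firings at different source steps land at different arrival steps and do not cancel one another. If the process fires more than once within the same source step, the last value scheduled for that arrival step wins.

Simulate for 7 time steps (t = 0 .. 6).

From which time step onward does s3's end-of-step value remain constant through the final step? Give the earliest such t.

[bits: clk,s6,s0,s5,s3,s2,s1,s4]
t=0: Δ0=00001110 Δ1=10001110 Δ2=10001000 Δ3=11011000 Δ4=10011001 Δ5=10011000 | 5Δ
t=1: Δ0=10011000 Δ1=00011000 | 1Δ
t=2: Δ0=00011000 Δ1=10011000 Δ2=10011100 Δ3=11001100 Δ4=10001101 Δ5=10001100 | 5Δ
t=3: Δ0=10001100 Δ1=00000100 Δ2=01010100 Δ3=00010101 Δ4=00010100 | 4Δ
t=4: Δ0=00010100 Δ1=10010100 | 1Δ
t=5: Δ0=10010100 Δ1=00010100 | 1Δ
t=6: Δ0=00010100 Δ1=10010100 | 1Δ

3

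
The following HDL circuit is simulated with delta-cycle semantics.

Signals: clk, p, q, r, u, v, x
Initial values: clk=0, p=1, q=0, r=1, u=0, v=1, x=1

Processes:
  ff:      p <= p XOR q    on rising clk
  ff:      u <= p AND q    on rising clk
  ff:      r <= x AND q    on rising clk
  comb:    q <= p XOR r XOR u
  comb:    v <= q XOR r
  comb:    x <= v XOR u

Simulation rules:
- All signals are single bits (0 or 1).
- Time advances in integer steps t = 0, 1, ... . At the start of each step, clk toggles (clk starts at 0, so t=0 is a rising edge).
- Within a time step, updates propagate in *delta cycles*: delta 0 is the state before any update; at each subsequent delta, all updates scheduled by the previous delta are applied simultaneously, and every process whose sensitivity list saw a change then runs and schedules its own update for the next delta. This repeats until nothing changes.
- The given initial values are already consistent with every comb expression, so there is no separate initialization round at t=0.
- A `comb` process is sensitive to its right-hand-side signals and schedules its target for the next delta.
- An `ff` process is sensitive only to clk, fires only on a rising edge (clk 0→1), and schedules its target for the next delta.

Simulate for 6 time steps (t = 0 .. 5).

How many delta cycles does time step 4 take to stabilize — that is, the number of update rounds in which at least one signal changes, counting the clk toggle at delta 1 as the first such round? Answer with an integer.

4

t=0 Δ0: p=1 q=0 v=1 r=1 x=1 clk=0 u=0
  Δ1: clk:0→1
  Δ2: r:1→0
  Δ3: q:0→1, v:1→0
  Δ4: v:0→1, x:1→0
  Δ5: x:0→1
  (5Δ to stable)
t=1 Δ0: p=1 q=1 v=1 r=0 x=1 clk=1 u=0
  Δ1: clk:1→0
  (1Δ to stable)
t=2 Δ0: p=1 q=1 v=1 r=0 x=1 clk=0 u=0
  Δ1: clk:0→1
  Δ2: p:1→0, r:0→1, u:0→1
  Δ3: q:1→0, v:1→0, x:1→0
  Δ4: v:0→1, x:0→1
  Δ5: x:1→0
  (5Δ to stable)
t=3 Δ0: p=0 q=0 v=1 r=1 x=0 clk=1 u=1
  Δ1: clk:1→0
  (1Δ to stable)
t=4 Δ0: p=0 q=0 v=1 r=1 x=0 clk=0 u=1
  Δ1: clk:0→1
  Δ2: r:1→0, u:1→0
  Δ3: v:1→0, x:0→1
  Δ4: x:1→0
  (4Δ to stable)
t=5 Δ0: p=0 q=0 v=0 r=0 x=0 clk=1 u=0
  Δ1: clk:1→0
  (1Δ to stable)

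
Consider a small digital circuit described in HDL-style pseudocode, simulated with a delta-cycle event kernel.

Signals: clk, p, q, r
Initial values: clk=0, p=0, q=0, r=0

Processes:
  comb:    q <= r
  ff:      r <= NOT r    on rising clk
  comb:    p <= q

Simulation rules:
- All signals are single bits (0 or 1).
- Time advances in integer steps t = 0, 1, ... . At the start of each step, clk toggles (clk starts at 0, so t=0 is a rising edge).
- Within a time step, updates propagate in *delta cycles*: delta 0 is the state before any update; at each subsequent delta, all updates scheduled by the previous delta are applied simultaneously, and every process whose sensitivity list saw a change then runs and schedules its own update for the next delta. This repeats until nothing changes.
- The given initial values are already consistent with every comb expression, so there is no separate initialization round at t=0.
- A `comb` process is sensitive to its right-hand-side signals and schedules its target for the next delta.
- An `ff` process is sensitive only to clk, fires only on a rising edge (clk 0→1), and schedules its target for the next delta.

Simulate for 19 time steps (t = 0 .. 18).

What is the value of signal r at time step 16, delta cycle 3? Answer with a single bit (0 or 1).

t0.Δ0 r=0 p=0 q=0 clk=0
t0.Δ1 r=0 p=0 q=0 clk=1
t0.Δ2 r=1 p=0 q=0 clk=1
t0.Δ3 r=1 p=0 q=1 clk=1
t0.Δ4 r=1 p=1 q=1 clk=1
t1.Δ0 r=1 p=1 q=1 clk=1
t1.Δ1 r=1 p=1 q=1 clk=0
t2.Δ0 r=1 p=1 q=1 clk=0
t2.Δ1 r=1 p=1 q=1 clk=1
t2.Δ2 r=0 p=1 q=1 clk=1
t2.Δ3 r=0 p=1 q=0 clk=1
t2.Δ4 r=0 p=0 q=0 clk=1
t3.Δ0 r=0 p=0 q=0 clk=1
t3.Δ1 r=0 p=0 q=0 clk=0
t4.Δ0 r=0 p=0 q=0 clk=0
t4.Δ1 r=0 p=0 q=0 clk=1
t4.Δ2 r=1 p=0 q=0 clk=1
t4.Δ3 r=1 p=0 q=1 clk=1
t4.Δ4 r=1 p=1 q=1 clk=1
t5.Δ0 r=1 p=1 q=1 clk=1
t5.Δ1 r=1 p=1 q=1 clk=0
t6.Δ0 r=1 p=1 q=1 clk=0
t6.Δ1 r=1 p=1 q=1 clk=1
t6.Δ2 r=0 p=1 q=1 clk=1
t6.Δ3 r=0 p=1 q=0 clk=1
t6.Δ4 r=0 p=0 q=0 clk=1
t7.Δ0 r=0 p=0 q=0 clk=1
t7.Δ1 r=0 p=0 q=0 clk=0
t8.Δ0 r=0 p=0 q=0 clk=0
t8.Δ1 r=0 p=0 q=0 clk=1
t8.Δ2 r=1 p=0 q=0 clk=1
t8.Δ3 r=1 p=0 q=1 clk=1
t8.Δ4 r=1 p=1 q=1 clk=1
t9.Δ0 r=1 p=1 q=1 clk=1
t9.Δ1 r=1 p=1 q=1 clk=0
t10.Δ0 r=1 p=1 q=1 clk=0
t10.Δ1 r=1 p=1 q=1 clk=1
t10.Δ2 r=0 p=1 q=1 clk=1
t10.Δ3 r=0 p=1 q=0 clk=1
t10.Δ4 r=0 p=0 q=0 clk=1
t11.Δ0 r=0 p=0 q=0 clk=1
t11.Δ1 r=0 p=0 q=0 clk=0
t12.Δ0 r=0 p=0 q=0 clk=0
t12.Δ1 r=0 p=0 q=0 clk=1
t12.Δ2 r=1 p=0 q=0 clk=1
t12.Δ3 r=1 p=0 q=1 clk=1
t12.Δ4 r=1 p=1 q=1 clk=1
t13.Δ0 r=1 p=1 q=1 clk=1
t13.Δ1 r=1 p=1 q=1 clk=0
t14.Δ0 r=1 p=1 q=1 clk=0
t14.Δ1 r=1 p=1 q=1 clk=1
t14.Δ2 r=0 p=1 q=1 clk=1
t14.Δ3 r=0 p=1 q=0 clk=1
t14.Δ4 r=0 p=0 q=0 clk=1
t15.Δ0 r=0 p=0 q=0 clk=1
t15.Δ1 r=0 p=0 q=0 clk=0
t16.Δ0 r=0 p=0 q=0 clk=0
t16.Δ1 r=0 p=0 q=0 clk=1
t16.Δ2 r=1 p=0 q=0 clk=1
t16.Δ3 r=1 p=0 q=1 clk=1
t16.Δ4 r=1 p=1 q=1 clk=1
t17.Δ0 r=1 p=1 q=1 clk=1
t17.Δ1 r=1 p=1 q=1 clk=0
t18.Δ0 r=1 p=1 q=1 clk=0
t18.Δ1 r=1 p=1 q=1 clk=1
t18.Δ2 r=0 p=1 q=1 clk=1
t18.Δ3 r=0 p=1 q=0 clk=1
t18.Δ4 r=0 p=0 q=0 clk=1

1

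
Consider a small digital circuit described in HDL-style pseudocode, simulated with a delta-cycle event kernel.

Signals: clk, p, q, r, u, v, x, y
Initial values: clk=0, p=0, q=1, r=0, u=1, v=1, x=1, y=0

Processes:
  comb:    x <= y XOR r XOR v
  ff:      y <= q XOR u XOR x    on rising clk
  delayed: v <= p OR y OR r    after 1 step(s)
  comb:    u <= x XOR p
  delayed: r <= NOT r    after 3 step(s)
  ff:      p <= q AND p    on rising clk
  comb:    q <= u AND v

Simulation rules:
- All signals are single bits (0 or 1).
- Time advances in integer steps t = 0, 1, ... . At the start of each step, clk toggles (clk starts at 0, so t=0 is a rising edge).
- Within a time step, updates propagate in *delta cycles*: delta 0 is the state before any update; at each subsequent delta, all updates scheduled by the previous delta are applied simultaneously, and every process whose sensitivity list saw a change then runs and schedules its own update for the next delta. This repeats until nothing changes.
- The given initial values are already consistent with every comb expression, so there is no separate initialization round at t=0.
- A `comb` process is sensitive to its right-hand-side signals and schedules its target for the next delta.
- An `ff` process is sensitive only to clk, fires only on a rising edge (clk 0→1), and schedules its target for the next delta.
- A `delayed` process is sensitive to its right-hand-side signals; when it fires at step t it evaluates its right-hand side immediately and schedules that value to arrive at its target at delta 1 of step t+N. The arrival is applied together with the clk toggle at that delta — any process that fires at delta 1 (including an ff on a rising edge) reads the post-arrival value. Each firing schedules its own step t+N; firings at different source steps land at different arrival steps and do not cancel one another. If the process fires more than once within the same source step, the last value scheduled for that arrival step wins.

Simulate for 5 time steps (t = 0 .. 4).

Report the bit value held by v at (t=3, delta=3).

t0.Δ0 r=0 x=1 y=0 clk=0 v=1 p=0 q=1 u=1
t0.Δ1 r=0 x=1 y=0 clk=1 v=1 p=0 q=1 u=1
t0.Δ2 r=0 x=1 y=1 clk=1 v=1 p=0 q=1 u=1
t0.Δ3 r=0 x=0 y=1 clk=1 v=1 p=0 q=1 u=1
t0.Δ4 r=0 x=0 y=1 clk=1 v=1 p=0 q=1 u=0
t0.Δ5 r=0 x=0 y=1 clk=1 v=1 p=0 q=0 u=0
t1.Δ0 r=0 x=0 y=1 clk=1 v=1 p=0 q=0 u=0
t1.Δ1 r=0 x=0 y=1 clk=0 v=1 p=0 q=0 u=0
t2.Δ0 r=0 x=0 y=1 clk=0 v=1 p=0 q=0 u=0
t2.Δ1 r=0 x=0 y=1 clk=1 v=1 p=0 q=0 u=0
t2.Δ2 r=0 x=0 y=0 clk=1 v=1 p=0 q=0 u=0
t2.Δ3 r=0 x=1 y=0 clk=1 v=1 p=0 q=0 u=0
t2.Δ4 r=0 x=1 y=0 clk=1 v=1 p=0 q=0 u=1
t2.Δ5 r=0 x=1 y=0 clk=1 v=1 p=0 q=1 u=1
t3.Δ0 r=0 x=1 y=0 clk=1 v=1 p=0 q=1 u=1
t3.Δ1 r=0 x=1 y=0 clk=0 v=0 p=0 q=1 u=1
t3.Δ2 r=0 x=0 y=0 clk=0 v=0 p=0 q=0 u=1
t3.Δ3 r=0 x=0 y=0 clk=0 v=0 p=0 q=0 u=0
t4.Δ0 r=0 x=0 y=0 clk=0 v=0 p=0 q=0 u=0
t4.Δ1 r=0 x=0 y=0 clk=1 v=0 p=0 q=0 u=0

0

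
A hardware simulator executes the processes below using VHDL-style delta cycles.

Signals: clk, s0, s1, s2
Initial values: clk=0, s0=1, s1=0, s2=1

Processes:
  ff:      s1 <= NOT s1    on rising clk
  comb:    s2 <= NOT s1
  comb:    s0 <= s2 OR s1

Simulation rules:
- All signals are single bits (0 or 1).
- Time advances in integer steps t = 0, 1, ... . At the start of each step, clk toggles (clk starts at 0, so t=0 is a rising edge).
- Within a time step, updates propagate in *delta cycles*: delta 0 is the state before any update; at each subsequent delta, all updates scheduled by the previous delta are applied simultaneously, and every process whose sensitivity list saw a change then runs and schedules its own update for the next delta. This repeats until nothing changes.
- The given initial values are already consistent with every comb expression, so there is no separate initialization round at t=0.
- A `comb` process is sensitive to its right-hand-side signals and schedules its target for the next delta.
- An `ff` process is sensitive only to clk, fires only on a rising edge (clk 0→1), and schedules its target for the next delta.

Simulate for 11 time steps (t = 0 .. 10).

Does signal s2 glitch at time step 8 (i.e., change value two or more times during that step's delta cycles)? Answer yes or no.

t0.Δ0 s1=0 clk=0 s0=1 s2=1
t0.Δ1 s1=0 clk=1 s0=1 s2=1
t0.Δ2 s1=1 clk=1 s0=1 s2=1
t0.Δ3 s1=1 clk=1 s0=1 s2=0
t1.Δ0 s1=1 clk=1 s0=1 s2=0
t1.Δ1 s1=1 clk=0 s0=1 s2=0
t2.Δ0 s1=1 clk=0 s0=1 s2=0
t2.Δ1 s1=1 clk=1 s0=1 s2=0
t2.Δ2 s1=0 clk=1 s0=1 s2=0
t2.Δ3 s1=0 clk=1 s0=0 s2=1
t2.Δ4 s1=0 clk=1 s0=1 s2=1
t3.Δ0 s1=0 clk=1 s0=1 s2=1
t3.Δ1 s1=0 clk=0 s0=1 s2=1
t4.Δ0 s1=0 clk=0 s0=1 s2=1
t4.Δ1 s1=0 clk=1 s0=1 s2=1
t4.Δ2 s1=1 clk=1 s0=1 s2=1
t4.Δ3 s1=1 clk=1 s0=1 s2=0
t5.Δ0 s1=1 clk=1 s0=1 s2=0
t5.Δ1 s1=1 clk=0 s0=1 s2=0
t6.Δ0 s1=1 clk=0 s0=1 s2=0
t6.Δ1 s1=1 clk=1 s0=1 s2=0
t6.Δ2 s1=0 clk=1 s0=1 s2=0
t6.Δ3 s1=0 clk=1 s0=0 s2=1
t6.Δ4 s1=0 clk=1 s0=1 s2=1
t7.Δ0 s1=0 clk=1 s0=1 s2=1
t7.Δ1 s1=0 clk=0 s0=1 s2=1
t8.Δ0 s1=0 clk=0 s0=1 s2=1
t8.Δ1 s1=0 clk=1 s0=1 s2=1
t8.Δ2 s1=1 clk=1 s0=1 s2=1
t8.Δ3 s1=1 clk=1 s0=1 s2=0
t9.Δ0 s1=1 clk=1 s0=1 s2=0
t9.Δ1 s1=1 clk=0 s0=1 s2=0
t10.Δ0 s1=1 clk=0 s0=1 s2=0
t10.Δ1 s1=1 clk=1 s0=1 s2=0
t10.Δ2 s1=0 clk=1 s0=1 s2=0
t10.Δ3 s1=0 clk=1 s0=0 s2=1
t10.Δ4 s1=0 clk=1 s0=1 s2=1

no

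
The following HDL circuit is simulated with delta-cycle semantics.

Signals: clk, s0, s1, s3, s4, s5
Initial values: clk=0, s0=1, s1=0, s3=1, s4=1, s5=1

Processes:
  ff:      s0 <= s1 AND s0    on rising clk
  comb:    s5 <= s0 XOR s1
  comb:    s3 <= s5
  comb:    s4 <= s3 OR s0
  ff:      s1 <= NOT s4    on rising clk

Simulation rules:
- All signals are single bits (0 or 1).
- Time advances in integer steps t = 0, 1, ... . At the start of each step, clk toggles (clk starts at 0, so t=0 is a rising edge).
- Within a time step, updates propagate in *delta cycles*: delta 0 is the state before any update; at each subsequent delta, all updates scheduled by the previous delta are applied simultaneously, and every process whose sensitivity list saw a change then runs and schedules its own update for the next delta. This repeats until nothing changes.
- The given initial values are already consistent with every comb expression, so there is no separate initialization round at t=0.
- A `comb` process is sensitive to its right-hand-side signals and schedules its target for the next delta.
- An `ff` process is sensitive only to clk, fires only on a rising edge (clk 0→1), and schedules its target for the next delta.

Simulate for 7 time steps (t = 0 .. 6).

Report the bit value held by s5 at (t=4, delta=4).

0

[bits: s5,clk,s4,s0,s1,s3]
t=0: Δ0=101101 Δ1=111101 Δ2=111001 Δ3=011001 Δ4=011000 Δ5=010000 | 5Δ
t=1: Δ0=010000 Δ1=000000 | 1Δ
t=2: Δ0=000000 Δ1=010000 Δ2=010010 Δ3=110010 Δ4=110011 Δ5=111011 | 5Δ
t=3: Δ0=111011 Δ1=101011 | 1Δ
t=4: Δ0=101011 Δ1=111011 Δ2=111001 Δ3=011001 Δ4=011000 Δ5=010000 | 5Δ
t=5: Δ0=010000 Δ1=000000 | 1Δ
t=6: Δ0=000000 Δ1=010000 Δ2=010010 Δ3=110010 Δ4=110011 Δ5=111011 | 5Δ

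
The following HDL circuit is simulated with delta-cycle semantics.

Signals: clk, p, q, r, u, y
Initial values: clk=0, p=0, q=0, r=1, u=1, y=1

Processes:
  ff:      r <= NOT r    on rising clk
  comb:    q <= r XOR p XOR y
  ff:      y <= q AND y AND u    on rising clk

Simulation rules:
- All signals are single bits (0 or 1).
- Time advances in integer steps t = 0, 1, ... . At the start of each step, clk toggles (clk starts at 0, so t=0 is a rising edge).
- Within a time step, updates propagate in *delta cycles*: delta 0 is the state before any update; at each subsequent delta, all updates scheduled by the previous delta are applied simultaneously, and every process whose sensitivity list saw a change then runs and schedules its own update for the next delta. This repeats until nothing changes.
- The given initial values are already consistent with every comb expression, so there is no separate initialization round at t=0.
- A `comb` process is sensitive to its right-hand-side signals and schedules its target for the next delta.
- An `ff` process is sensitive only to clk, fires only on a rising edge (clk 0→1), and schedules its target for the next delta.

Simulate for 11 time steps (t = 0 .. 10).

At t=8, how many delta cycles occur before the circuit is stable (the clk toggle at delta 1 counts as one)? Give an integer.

3

t=0 Δ0: clk=0 y=1 u=1 r=1 q=0 p=0
  Δ1: clk:0→1
  Δ2: y:1→0, r:1→0
  (2Δ to stable)
t=1 Δ0: clk=1 y=0 u=1 r=0 q=0 p=0
  Δ1: clk:1→0
  (1Δ to stable)
t=2 Δ0: clk=0 y=0 u=1 r=0 q=0 p=0
  Δ1: clk:0→1
  Δ2: r:0→1
  Δ3: q:0→1
  (3Δ to stable)
t=3 Δ0: clk=1 y=0 u=1 r=1 q=1 p=0
  Δ1: clk:1→0
  (1Δ to stable)
t=4 Δ0: clk=0 y=0 u=1 r=1 q=1 p=0
  Δ1: clk:0→1
  Δ2: r:1→0
  Δ3: q:1→0
  (3Δ to stable)
t=5 Δ0: clk=1 y=0 u=1 r=0 q=0 p=0
  Δ1: clk:1→0
  (1Δ to stable)
t=6 Δ0: clk=0 y=0 u=1 r=0 q=0 p=0
  Δ1: clk:0→1
  Δ2: r:0→1
  Δ3: q:0→1
  (3Δ to stable)
t=7 Δ0: clk=1 y=0 u=1 r=1 q=1 p=0
  Δ1: clk:1→0
  (1Δ to stable)
t=8 Δ0: clk=0 y=0 u=1 r=1 q=1 p=0
  Δ1: clk:0→1
  Δ2: r:1→0
  Δ3: q:1→0
  (3Δ to stable)
t=9 Δ0: clk=1 y=0 u=1 r=0 q=0 p=0
  Δ1: clk:1→0
  (1Δ to stable)
t=10 Δ0: clk=0 y=0 u=1 r=0 q=0 p=0
  Δ1: clk:0→1
  Δ2: r:0→1
  Δ3: q:0→1
  (3Δ to stable)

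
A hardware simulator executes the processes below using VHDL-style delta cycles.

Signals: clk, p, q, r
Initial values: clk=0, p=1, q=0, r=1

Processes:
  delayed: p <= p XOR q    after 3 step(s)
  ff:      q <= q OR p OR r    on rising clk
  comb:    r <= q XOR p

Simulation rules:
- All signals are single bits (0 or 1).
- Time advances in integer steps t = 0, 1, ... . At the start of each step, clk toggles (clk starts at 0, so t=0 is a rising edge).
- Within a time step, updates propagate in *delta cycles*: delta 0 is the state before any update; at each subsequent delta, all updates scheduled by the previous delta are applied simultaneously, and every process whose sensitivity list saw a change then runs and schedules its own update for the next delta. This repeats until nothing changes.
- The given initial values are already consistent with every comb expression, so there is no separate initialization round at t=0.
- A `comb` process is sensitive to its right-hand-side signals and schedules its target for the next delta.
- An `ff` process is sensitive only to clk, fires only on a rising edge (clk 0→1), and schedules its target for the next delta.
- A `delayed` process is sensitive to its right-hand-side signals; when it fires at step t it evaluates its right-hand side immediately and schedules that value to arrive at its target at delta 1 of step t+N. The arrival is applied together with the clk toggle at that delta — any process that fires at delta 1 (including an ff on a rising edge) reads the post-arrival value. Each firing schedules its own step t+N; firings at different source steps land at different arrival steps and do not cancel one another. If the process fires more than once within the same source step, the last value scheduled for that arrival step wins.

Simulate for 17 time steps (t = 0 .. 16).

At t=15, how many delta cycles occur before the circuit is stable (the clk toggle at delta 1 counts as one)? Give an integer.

t0.Δ0 r=1 q=0 clk=0 p=1
t0.Δ1 r=1 q=0 clk=1 p=1
t0.Δ2 r=1 q=1 clk=1 p=1
t0.Δ3 r=0 q=1 clk=1 p=1
t1.Δ0 r=0 q=1 clk=1 p=1
t1.Δ1 r=0 q=1 clk=0 p=1
t2.Δ0 r=0 q=1 clk=0 p=1
t2.Δ1 r=0 q=1 clk=1 p=1
t3.Δ0 r=0 q=1 clk=1 p=1
t3.Δ1 r=0 q=1 clk=0 p=0
t3.Δ2 r=1 q=1 clk=0 p=0
t4.Δ0 r=1 q=1 clk=0 p=0
t4.Δ1 r=1 q=1 clk=1 p=0
t5.Δ0 r=1 q=1 clk=1 p=0
t5.Δ1 r=1 q=1 clk=0 p=0
t6.Δ0 r=1 q=1 clk=0 p=0
t6.Δ1 r=1 q=1 clk=1 p=1
t6.Δ2 r=0 q=1 clk=1 p=1
t7.Δ0 r=0 q=1 clk=1 p=1
t7.Δ1 r=0 q=1 clk=0 p=1
t8.Δ0 r=0 q=1 clk=0 p=1
t8.Δ1 r=0 q=1 clk=1 p=1
t9.Δ0 r=0 q=1 clk=1 p=1
t9.Δ1 r=0 q=1 clk=0 p=0
t9.Δ2 r=1 q=1 clk=0 p=0
t10.Δ0 r=1 q=1 clk=0 p=0
t10.Δ1 r=1 q=1 clk=1 p=0
t11.Δ0 r=1 q=1 clk=1 p=0
t11.Δ1 r=1 q=1 clk=0 p=0
t12.Δ0 r=1 q=1 clk=0 p=0
t12.Δ1 r=1 q=1 clk=1 p=1
t12.Δ2 r=0 q=1 clk=1 p=1
t13.Δ0 r=0 q=1 clk=1 p=1
t13.Δ1 r=0 q=1 clk=0 p=1
t14.Δ0 r=0 q=1 clk=0 p=1
t14.Δ1 r=0 q=1 clk=1 p=1
t15.Δ0 r=0 q=1 clk=1 p=1
t15.Δ1 r=0 q=1 clk=0 p=0
t15.Δ2 r=1 q=1 clk=0 p=0
t16.Δ0 r=1 q=1 clk=0 p=0
t16.Δ1 r=1 q=1 clk=1 p=0

2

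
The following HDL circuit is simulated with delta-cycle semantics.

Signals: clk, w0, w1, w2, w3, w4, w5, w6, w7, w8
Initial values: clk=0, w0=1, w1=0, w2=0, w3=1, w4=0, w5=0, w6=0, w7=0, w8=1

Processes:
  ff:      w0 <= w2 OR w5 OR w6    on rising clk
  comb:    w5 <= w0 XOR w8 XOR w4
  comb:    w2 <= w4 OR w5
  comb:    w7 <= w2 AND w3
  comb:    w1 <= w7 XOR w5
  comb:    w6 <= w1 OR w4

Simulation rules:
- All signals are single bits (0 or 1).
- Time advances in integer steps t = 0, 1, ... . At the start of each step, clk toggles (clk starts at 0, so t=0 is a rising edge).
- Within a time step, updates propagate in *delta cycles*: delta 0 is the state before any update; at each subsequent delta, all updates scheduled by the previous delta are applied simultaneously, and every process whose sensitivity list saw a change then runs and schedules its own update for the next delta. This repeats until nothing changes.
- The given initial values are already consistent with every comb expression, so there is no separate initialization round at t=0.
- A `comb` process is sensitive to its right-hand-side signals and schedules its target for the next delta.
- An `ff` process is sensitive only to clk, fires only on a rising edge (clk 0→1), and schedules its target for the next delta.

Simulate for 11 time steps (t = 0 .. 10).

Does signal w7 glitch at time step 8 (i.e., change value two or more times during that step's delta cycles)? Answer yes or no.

no

[bits: w0,w4,w1,w2,w7,w5,w6,w8,w3,clk]
t=0: Δ0=1000000110 Δ1=1000000111 Δ2=0000000111 Δ3=0000010111 Δ4=0011010111 Δ5=0011111111 Δ6=0001111111 Δ7=0001110111 | 7Δ
t=1: Δ0=0001110111 Δ1=0001110110 | 1Δ
t=2: Δ0=0001110110 Δ1=0001110111 Δ2=1001110111 Δ3=1001100111 Δ4=1010100111 Δ5=1010001111 Δ6=1000001111 Δ7=1000000111 | 7Δ
t=3: Δ0=1000000111 Δ1=1000000110 | 1Δ
t=4: Δ0=1000000110 Δ1=1000000111 Δ2=0000000111 Δ3=0000010111 Δ4=0011010111 Δ5=0011111111 Δ6=0001111111 Δ7=0001110111 | 7Δ
t=5: Δ0=0001110111 Δ1=0001110110 | 1Δ
t=6: Δ0=0001110110 Δ1=0001110111 Δ2=1001110111 Δ3=1001100111 Δ4=1010100111 Δ5=1010001111 Δ6=1000001111 Δ7=1000000111 | 7Δ
t=7: Δ0=1000000111 Δ1=1000000110 | 1Δ
t=8: Δ0=1000000110 Δ1=1000000111 Δ2=0000000111 Δ3=0000010111 Δ4=0011010111 Δ5=0011111111 Δ6=0001111111 Δ7=0001110111 | 7Δ
t=9: Δ0=0001110111 Δ1=0001110110 | 1Δ
t=10: Δ0=0001110110 Δ1=0001110111 Δ2=1001110111 Δ3=1001100111 Δ4=1010100111 Δ5=1010001111 Δ6=1000001111 Δ7=1000000111 | 7Δ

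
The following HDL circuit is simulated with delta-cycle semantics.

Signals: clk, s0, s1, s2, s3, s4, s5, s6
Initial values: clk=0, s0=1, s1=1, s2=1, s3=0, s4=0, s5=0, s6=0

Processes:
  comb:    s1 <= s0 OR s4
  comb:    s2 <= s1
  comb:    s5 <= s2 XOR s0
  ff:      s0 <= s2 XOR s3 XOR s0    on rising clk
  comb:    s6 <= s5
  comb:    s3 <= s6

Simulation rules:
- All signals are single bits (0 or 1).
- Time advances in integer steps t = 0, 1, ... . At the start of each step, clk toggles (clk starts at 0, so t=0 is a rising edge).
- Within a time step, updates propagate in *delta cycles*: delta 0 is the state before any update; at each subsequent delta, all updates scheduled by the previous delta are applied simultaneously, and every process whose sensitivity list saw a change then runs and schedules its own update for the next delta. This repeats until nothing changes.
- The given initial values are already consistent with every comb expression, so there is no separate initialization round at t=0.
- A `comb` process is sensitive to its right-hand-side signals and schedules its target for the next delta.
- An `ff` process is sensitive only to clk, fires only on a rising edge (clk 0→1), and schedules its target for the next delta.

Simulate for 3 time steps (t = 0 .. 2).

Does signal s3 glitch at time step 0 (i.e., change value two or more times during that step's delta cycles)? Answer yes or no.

t0.Δ0 s6=0 s4=0 s0=1 s5=0 s3=0 clk=0 s1=1 s2=1
t0.Δ1 s6=0 s4=0 s0=1 s5=0 s3=0 clk=1 s1=1 s2=1
t0.Δ2 s6=0 s4=0 s0=0 s5=0 s3=0 clk=1 s1=1 s2=1
t0.Δ3 s6=0 s4=0 s0=0 s5=1 s3=0 clk=1 s1=0 s2=1
t0.Δ4 s6=1 s4=0 s0=0 s5=1 s3=0 clk=1 s1=0 s2=0
t0.Δ5 s6=1 s4=0 s0=0 s5=0 s3=1 clk=1 s1=0 s2=0
t0.Δ6 s6=0 s4=0 s0=0 s5=0 s3=1 clk=1 s1=0 s2=0
t0.Δ7 s6=0 s4=0 s0=0 s5=0 s3=0 clk=1 s1=0 s2=0
t1.Δ0 s6=0 s4=0 s0=0 s5=0 s3=0 clk=1 s1=0 s2=0
t1.Δ1 s6=0 s4=0 s0=0 s5=0 s3=0 clk=0 s1=0 s2=0
t2.Δ0 s6=0 s4=0 s0=0 s5=0 s3=0 clk=0 s1=0 s2=0
t2.Δ1 s6=0 s4=0 s0=0 s5=0 s3=0 clk=1 s1=0 s2=0

yes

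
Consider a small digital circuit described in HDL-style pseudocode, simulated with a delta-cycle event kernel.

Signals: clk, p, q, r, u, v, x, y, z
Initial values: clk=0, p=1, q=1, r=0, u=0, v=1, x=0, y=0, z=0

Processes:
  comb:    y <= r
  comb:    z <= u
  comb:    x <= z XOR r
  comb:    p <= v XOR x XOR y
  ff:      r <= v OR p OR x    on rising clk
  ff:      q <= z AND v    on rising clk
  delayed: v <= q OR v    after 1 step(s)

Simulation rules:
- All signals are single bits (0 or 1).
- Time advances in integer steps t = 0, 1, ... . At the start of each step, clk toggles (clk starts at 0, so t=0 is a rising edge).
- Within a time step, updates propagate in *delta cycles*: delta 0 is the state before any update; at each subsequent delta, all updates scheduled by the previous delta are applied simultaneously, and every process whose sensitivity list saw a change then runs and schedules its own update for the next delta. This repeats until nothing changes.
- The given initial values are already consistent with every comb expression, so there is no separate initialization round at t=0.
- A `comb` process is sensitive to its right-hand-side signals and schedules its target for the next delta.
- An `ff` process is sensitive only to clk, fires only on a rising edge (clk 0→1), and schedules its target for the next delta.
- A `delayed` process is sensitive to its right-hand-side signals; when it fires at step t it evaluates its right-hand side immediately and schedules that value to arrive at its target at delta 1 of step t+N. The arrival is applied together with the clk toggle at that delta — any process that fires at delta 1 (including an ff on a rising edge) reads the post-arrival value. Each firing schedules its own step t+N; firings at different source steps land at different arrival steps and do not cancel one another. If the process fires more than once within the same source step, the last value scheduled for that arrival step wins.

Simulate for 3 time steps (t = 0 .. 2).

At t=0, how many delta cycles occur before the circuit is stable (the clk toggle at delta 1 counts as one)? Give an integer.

[bits: u,v,clk,r,x,y,p,z,q]
t=0: Δ0=010000101 Δ1=011000101 Δ2=011100100 Δ3=011111100 | 3Δ
t=1: Δ0=011111100 Δ1=010111100 | 1Δ
t=2: Δ0=010111100 Δ1=011111100 | 1Δ

3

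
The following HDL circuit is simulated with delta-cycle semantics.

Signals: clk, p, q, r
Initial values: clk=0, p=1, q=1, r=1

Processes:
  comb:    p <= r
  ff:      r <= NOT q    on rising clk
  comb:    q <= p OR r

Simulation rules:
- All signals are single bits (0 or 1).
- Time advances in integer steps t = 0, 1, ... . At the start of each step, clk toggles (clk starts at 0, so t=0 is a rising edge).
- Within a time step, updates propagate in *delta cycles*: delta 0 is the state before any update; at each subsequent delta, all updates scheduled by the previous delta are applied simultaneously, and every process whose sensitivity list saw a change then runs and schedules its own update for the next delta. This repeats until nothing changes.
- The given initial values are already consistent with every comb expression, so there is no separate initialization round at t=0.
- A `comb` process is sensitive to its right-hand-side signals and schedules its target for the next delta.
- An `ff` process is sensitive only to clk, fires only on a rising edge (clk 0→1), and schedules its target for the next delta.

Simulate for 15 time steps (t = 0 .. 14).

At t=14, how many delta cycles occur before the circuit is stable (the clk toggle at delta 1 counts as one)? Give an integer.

[bits: p,q,r,clk]
t=0: Δ0=1110 Δ1=1111 Δ2=1101 Δ3=0101 Δ4=0001 | 4Δ
t=1: Δ0=0001 Δ1=0000 | 1Δ
t=2: Δ0=0000 Δ1=0001 Δ2=0011 Δ3=1111 | 3Δ
t=3: Δ0=1111 Δ1=1110 | 1Δ
t=4: Δ0=1110 Δ1=1111 Δ2=1101 Δ3=0101 Δ4=0001 | 4Δ
t=5: Δ0=0001 Δ1=0000 | 1Δ
t=6: Δ0=0000 Δ1=0001 Δ2=0011 Δ3=1111 | 3Δ
t=7: Δ0=1111 Δ1=1110 | 1Δ
t=8: Δ0=1110 Δ1=1111 Δ2=1101 Δ3=0101 Δ4=0001 | 4Δ
t=9: Δ0=0001 Δ1=0000 | 1Δ
t=10: Δ0=0000 Δ1=0001 Δ2=0011 Δ3=1111 | 3Δ
t=11: Δ0=1111 Δ1=1110 | 1Δ
t=12: Δ0=1110 Δ1=1111 Δ2=1101 Δ3=0101 Δ4=0001 | 4Δ
t=13: Δ0=0001 Δ1=0000 | 1Δ
t=14: Δ0=0000 Δ1=0001 Δ2=0011 Δ3=1111 | 3Δ

3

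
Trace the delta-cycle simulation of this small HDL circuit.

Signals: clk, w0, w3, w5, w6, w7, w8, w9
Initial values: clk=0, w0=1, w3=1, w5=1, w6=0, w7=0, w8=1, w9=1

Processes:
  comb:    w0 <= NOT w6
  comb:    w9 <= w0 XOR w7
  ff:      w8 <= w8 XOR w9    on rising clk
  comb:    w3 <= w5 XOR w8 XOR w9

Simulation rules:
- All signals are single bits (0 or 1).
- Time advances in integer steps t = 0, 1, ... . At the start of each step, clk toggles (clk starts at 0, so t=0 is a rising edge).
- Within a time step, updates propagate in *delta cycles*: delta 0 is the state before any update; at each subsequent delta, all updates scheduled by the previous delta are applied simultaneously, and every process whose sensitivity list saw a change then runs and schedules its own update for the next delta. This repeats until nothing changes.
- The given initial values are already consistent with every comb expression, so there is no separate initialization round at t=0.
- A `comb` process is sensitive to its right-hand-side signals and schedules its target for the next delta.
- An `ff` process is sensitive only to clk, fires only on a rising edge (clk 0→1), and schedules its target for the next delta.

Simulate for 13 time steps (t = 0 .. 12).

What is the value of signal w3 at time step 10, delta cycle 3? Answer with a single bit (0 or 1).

t=0 Δ0: w0=1 w3=1 w7=0 w5=1 w8=1 clk=0 w6=0 w9=1
  Δ1: clk:0→1
  Δ2: w8:1→0
  Δ3: w3:1→0
  (3Δ to stable)
t=1 Δ0: w0=1 w3=0 w7=0 w5=1 w8=0 clk=1 w6=0 w9=1
  Δ1: clk:1→0
  (1Δ to stable)
t=2 Δ0: w0=1 w3=0 w7=0 w5=1 w8=0 clk=0 w6=0 w9=1
  Δ1: clk:0→1
  Δ2: w8:0→1
  Δ3: w3:0→1
  (3Δ to stable)
t=3 Δ0: w0=1 w3=1 w7=0 w5=1 w8=1 clk=1 w6=0 w9=1
  Δ1: clk:1→0
  (1Δ to stable)
t=4 Δ0: w0=1 w3=1 w7=0 w5=1 w8=1 clk=0 w6=0 w9=1
  Δ1: clk:0→1
  Δ2: w8:1→0
  Δ3: w3:1→0
  (3Δ to stable)
t=5 Δ0: w0=1 w3=0 w7=0 w5=1 w8=0 clk=1 w6=0 w9=1
  Δ1: clk:1→0
  (1Δ to stable)
t=6 Δ0: w0=1 w3=0 w7=0 w5=1 w8=0 clk=0 w6=0 w9=1
  Δ1: clk:0→1
  Δ2: w8:0→1
  Δ3: w3:0→1
  (3Δ to stable)
t=7 Δ0: w0=1 w3=1 w7=0 w5=1 w8=1 clk=1 w6=0 w9=1
  Δ1: clk:1→0
  (1Δ to stable)
t=8 Δ0: w0=1 w3=1 w7=0 w5=1 w8=1 clk=0 w6=0 w9=1
  Δ1: clk:0→1
  Δ2: w8:1→0
  Δ3: w3:1→0
  (3Δ to stable)
t=9 Δ0: w0=1 w3=0 w7=0 w5=1 w8=0 clk=1 w6=0 w9=1
  Δ1: clk:1→0
  (1Δ to stable)
t=10 Δ0: w0=1 w3=0 w7=0 w5=1 w8=0 clk=0 w6=0 w9=1
  Δ1: clk:0→1
  Δ2: w8:0→1
  Δ3: w3:0→1
  (3Δ to stable)
t=11 Δ0: w0=1 w3=1 w7=0 w5=1 w8=1 clk=1 w6=0 w9=1
  Δ1: clk:1→0
  (1Δ to stable)
t=12 Δ0: w0=1 w3=1 w7=0 w5=1 w8=1 clk=0 w6=0 w9=1
  Δ1: clk:0→1
  Δ2: w8:1→0
  Δ3: w3:1→0
  (3Δ to stable)

1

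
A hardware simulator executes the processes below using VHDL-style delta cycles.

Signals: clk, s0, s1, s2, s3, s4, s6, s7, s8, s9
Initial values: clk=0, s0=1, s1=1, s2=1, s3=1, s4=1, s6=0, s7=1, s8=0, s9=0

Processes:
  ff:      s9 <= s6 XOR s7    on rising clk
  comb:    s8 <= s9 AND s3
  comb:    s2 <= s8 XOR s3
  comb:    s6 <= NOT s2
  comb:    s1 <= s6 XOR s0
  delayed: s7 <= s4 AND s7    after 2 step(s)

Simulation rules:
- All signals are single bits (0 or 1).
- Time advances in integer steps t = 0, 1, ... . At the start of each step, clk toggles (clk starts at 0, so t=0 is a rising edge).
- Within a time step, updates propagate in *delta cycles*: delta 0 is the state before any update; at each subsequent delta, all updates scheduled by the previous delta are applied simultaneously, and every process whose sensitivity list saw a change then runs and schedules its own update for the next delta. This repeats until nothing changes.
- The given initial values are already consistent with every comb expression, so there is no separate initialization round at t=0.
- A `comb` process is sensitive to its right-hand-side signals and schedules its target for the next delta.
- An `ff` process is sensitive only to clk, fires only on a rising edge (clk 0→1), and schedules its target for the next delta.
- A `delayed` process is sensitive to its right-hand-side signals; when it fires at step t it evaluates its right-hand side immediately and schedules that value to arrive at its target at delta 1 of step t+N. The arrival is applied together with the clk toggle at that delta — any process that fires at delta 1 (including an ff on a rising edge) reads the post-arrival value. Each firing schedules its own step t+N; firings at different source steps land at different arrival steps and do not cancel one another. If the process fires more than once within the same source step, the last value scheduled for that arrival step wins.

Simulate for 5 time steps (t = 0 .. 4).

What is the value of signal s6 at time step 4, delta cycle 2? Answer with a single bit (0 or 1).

[bits: s6,s1,clk,s3,s9,s8,s7,s4,s0,s2]
t=0: Δ0=0101001111 Δ1=0111001111 Δ2=0111101111 Δ3=0111111111 Δ4=0111111110 Δ5=1111111110 Δ6=1011111110 | 6Δ
t=1: Δ0=1011111110 Δ1=1001111110 | 1Δ
t=2: Δ0=1001111110 Δ1=1011111110 Δ2=1011011110 Δ3=1011001110 Δ4=1011001111 Δ5=0011001111 Δ6=0111001111 | 6Δ
t=3: Δ0=0111001111 Δ1=0101001111 | 1Δ
t=4: Δ0=0101001111 Δ1=0111001111 Δ2=0111101111 Δ3=0111111111 Δ4=0111111110 Δ5=1111111110 Δ6=1011111110 | 6Δ

0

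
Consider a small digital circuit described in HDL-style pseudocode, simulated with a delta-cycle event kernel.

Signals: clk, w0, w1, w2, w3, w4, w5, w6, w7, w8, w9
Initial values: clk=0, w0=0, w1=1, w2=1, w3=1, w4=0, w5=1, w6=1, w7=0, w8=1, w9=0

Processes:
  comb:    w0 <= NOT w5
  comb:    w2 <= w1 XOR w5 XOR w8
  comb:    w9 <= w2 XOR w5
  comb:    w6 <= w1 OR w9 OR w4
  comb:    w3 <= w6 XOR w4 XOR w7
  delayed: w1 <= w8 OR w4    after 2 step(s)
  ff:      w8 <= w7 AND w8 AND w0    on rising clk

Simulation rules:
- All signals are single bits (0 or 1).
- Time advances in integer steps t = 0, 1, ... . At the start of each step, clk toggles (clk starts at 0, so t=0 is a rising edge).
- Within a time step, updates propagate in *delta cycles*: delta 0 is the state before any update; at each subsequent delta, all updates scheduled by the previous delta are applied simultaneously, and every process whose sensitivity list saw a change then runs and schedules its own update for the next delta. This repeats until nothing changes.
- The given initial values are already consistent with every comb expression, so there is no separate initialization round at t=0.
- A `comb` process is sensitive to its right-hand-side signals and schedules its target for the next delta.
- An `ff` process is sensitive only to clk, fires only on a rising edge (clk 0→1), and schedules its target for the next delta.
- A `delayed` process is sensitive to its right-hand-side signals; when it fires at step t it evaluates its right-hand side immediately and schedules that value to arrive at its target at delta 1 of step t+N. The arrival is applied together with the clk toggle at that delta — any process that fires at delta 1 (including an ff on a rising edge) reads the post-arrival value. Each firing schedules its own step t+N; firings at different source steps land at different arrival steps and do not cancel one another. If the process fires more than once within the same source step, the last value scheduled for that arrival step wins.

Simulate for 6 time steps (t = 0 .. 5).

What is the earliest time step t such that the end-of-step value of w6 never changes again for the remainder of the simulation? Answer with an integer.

[bits: w4,w5,w2,w1,w0,w3,w9,clk,w6,w8,w7]
t=0: Δ0=01110100110 Δ1=01110101110 Δ2=01110101100 Δ3=01010101100 Δ4=01010111100 | 4Δ
t=1: Δ0=01010111100 Δ1=01010110100 | 1Δ
t=2: Δ0=01010110100 Δ1=01000111100 Δ2=01100111100 Δ3=01100101100 Δ4=01100101000 Δ5=01100001000 | 5Δ
t=3: Δ0=01100001000 Δ1=01100000000 | 1Δ
t=4: Δ0=01100000000 Δ1=01100001000 | 1Δ
t=5: Δ0=01100001000 Δ1=01100000000 | 1Δ

2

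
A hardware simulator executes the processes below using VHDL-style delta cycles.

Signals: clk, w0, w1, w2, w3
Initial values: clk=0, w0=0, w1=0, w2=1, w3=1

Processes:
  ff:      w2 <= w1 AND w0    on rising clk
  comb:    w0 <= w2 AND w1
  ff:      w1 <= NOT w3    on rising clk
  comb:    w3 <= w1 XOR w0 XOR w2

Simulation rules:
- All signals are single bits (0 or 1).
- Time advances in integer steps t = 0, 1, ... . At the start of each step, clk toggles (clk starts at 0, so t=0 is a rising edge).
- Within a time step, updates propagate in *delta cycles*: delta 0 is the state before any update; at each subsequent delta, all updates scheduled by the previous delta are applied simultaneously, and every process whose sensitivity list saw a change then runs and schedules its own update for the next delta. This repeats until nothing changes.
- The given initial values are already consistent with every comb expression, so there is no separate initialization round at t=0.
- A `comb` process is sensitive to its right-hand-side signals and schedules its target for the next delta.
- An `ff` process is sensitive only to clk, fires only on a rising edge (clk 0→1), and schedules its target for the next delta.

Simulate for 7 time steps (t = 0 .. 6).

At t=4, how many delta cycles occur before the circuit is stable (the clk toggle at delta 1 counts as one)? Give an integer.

t0.Δ0 w3=1 w0=0 w1=0 clk=0 w2=1
t0.Δ1 w3=1 w0=0 w1=0 clk=1 w2=1
t0.Δ2 w3=1 w0=0 w1=0 clk=1 w2=0
t0.Δ3 w3=0 w0=0 w1=0 clk=1 w2=0
t1.Δ0 w3=0 w0=0 w1=0 clk=1 w2=0
t1.Δ1 w3=0 w0=0 w1=0 clk=0 w2=0
t2.Δ0 w3=0 w0=0 w1=0 clk=0 w2=0
t2.Δ1 w3=0 w0=0 w1=0 clk=1 w2=0
t2.Δ2 w3=0 w0=0 w1=1 clk=1 w2=0
t2.Δ3 w3=1 w0=0 w1=1 clk=1 w2=0
t3.Δ0 w3=1 w0=0 w1=1 clk=1 w2=0
t3.Δ1 w3=1 w0=0 w1=1 clk=0 w2=0
t4.Δ0 w3=1 w0=0 w1=1 clk=0 w2=0
t4.Δ1 w3=1 w0=0 w1=1 clk=1 w2=0
t4.Δ2 w3=1 w0=0 w1=0 clk=1 w2=0
t4.Δ3 w3=0 w0=0 w1=0 clk=1 w2=0
t5.Δ0 w3=0 w0=0 w1=0 clk=1 w2=0
t5.Δ1 w3=0 w0=0 w1=0 clk=0 w2=0
t6.Δ0 w3=0 w0=0 w1=0 clk=0 w2=0
t6.Δ1 w3=0 w0=0 w1=0 clk=1 w2=0
t6.Δ2 w3=0 w0=0 w1=1 clk=1 w2=0
t6.Δ3 w3=1 w0=0 w1=1 clk=1 w2=0

3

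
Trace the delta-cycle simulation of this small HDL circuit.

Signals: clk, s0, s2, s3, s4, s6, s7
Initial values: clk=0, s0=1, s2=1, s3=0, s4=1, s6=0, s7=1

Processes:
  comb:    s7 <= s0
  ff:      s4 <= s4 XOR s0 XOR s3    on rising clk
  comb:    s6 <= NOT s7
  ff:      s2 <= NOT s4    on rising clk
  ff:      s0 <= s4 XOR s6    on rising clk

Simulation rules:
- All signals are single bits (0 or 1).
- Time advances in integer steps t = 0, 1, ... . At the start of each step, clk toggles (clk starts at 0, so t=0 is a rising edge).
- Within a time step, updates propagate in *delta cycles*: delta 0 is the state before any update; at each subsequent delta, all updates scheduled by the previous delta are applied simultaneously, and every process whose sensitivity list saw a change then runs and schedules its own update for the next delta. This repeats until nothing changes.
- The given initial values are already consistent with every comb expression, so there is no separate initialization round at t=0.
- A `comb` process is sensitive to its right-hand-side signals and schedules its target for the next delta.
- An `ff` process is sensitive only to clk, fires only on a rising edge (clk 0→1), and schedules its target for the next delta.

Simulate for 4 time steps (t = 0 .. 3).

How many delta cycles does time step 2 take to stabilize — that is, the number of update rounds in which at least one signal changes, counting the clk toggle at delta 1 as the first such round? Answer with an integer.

[bits: s2,s7,s0,s4,clk,s3,s6]
t=0: Δ0=1111000 Δ1=1111100 Δ2=0110100 | 2Δ
t=1: Δ0=0110100 Δ1=0110000 | 1Δ
t=2: Δ0=0110000 Δ1=0110100 Δ2=1101100 Δ3=1001100 Δ4=1001101 | 4Δ
t=3: Δ0=1001101 Δ1=1001001 | 1Δ

4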